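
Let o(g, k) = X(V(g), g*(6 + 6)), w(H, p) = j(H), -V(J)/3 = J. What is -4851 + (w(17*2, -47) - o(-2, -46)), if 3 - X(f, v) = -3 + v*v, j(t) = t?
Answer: -4247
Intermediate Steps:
V(J) = -3*J
w(H, p) = H
X(f, v) = 6 - v² (X(f, v) = 3 - (-3 + v*v) = 3 - (-3 + v²) = 3 + (3 - v²) = 6 - v²)
o(g, k) = 6 - 144*g² (o(g, k) = 6 - (g*(6 + 6))² = 6 - (g*12)² = 6 - (12*g)² = 6 - 144*g²)
-4851 + (w(17*2, -47) - o(-2, -46)) = -4851 + (17*2 - (6 - 144*(-2)²)) = -4851 + (34 - (6 - 144*4)) = -4851 + (34 - (6 - 576)) = -4851 + (34 - 1*(-570)) = -4851 + (34 + 570) = -4851 + 604 = -4247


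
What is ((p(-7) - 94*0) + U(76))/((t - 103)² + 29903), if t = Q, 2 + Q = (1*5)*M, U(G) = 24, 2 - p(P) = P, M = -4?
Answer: 11/15176 ≈ 0.00072483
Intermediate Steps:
p(P) = 2 - P
Q = -22 (Q = -2 + (1*5)*(-4) = -2 + 5*(-4) = -2 - 20 = -22)
t = -22
((p(-7) - 94*0) + U(76))/((t - 103)² + 29903) = (((2 - 1*(-7)) - 94*0) + 24)/((-22 - 103)² + 29903) = (((2 + 7) + 0) + 24)/((-125)² + 29903) = ((9 + 0) + 24)/(15625 + 29903) = (9 + 24)/45528 = 33*(1/45528) = 11/15176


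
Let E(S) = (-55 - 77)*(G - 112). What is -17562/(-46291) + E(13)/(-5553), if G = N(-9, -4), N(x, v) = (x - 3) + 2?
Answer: -215982826/85684641 ≈ -2.5207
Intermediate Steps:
N(x, v) = -1 + x (N(x, v) = (-3 + x) + 2 = -1 + x)
G = -10 (G = -1 - 9 = -10)
E(S) = 16104 (E(S) = (-55 - 77)*(-10 - 112) = -132*(-122) = 16104)
-17562/(-46291) + E(13)/(-5553) = -17562/(-46291) + 16104/(-5553) = -17562*(-1/46291) + 16104*(-1/5553) = 17562/46291 - 5368/1851 = -215982826/85684641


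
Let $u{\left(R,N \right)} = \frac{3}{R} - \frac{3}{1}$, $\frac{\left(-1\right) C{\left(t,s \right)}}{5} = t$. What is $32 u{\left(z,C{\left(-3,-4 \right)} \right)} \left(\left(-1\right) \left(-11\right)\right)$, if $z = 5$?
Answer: $- \frac{4224}{5} \approx -844.8$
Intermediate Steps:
$C{\left(t,s \right)} = - 5 t$
$u{\left(R,N \right)} = -3 + \frac{3}{R}$ ($u{\left(R,N \right)} = \frac{3}{R} - 3 = -3 + \frac{3}{R}$)
$32 u{\left(z,C{\left(-3,-4 \right)} \right)} \left(\left(-1\right) \left(-11\right)\right) = 32 \left(-3 + \frac{3}{5}\right) \left(\left(-1\right) \left(-11\right)\right) = 32 \left(-3 + 3 \cdot \frac{1}{5}\right) 11 = 32 \left(-3 + \frac{3}{5}\right) 11 = 32 \left(- \frac{12}{5}\right) 11 = \left(- \frac{384}{5}\right) 11 = - \frac{4224}{5}$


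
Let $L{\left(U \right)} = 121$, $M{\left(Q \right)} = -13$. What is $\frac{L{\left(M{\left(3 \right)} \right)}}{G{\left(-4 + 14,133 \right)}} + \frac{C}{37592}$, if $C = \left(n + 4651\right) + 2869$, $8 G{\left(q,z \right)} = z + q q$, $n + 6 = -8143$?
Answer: $\frac{979527}{236728} \approx 4.1378$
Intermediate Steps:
$n = -8149$ ($n = -6 - 8143 = -8149$)
$G{\left(q,z \right)} = \frac{z}{8} + \frac{q^{2}}{8}$ ($G{\left(q,z \right)} = \frac{z + q q}{8} = \frac{z + q^{2}}{8} = \frac{z}{8} + \frac{q^{2}}{8}$)
$C = -629$ ($C = \left(-8149 + 4651\right) + 2869 = -3498 + 2869 = -629$)
$\frac{L{\left(M{\left(3 \right)} \right)}}{G{\left(-4 + 14,133 \right)}} + \frac{C}{37592} = \frac{121}{\frac{1}{8} \cdot 133 + \frac{\left(-4 + 14\right)^{2}}{8}} - \frac{629}{37592} = \frac{121}{\frac{133}{8} + \frac{10^{2}}{8}} - \frac{17}{1016} = \frac{121}{\frac{133}{8} + \frac{1}{8} \cdot 100} - \frac{17}{1016} = \frac{121}{\frac{133}{8} + \frac{25}{2}} - \frac{17}{1016} = \frac{121}{\frac{233}{8}} - \frac{17}{1016} = 121 \cdot \frac{8}{233} - \frac{17}{1016} = \frac{968}{233} - \frac{17}{1016} = \frac{979527}{236728}$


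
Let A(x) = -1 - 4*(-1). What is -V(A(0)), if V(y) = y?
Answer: -3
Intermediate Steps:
A(x) = 3 (A(x) = -1 + 4 = 3)
-V(A(0)) = -1*3 = -3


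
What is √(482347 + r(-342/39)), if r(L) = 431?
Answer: 3*√53642 ≈ 694.82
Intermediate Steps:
√(482347 + r(-342/39)) = √(482347 + 431) = √482778 = 3*√53642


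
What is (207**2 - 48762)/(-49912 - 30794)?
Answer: 1971/26902 ≈ 0.073266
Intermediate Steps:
(207**2 - 48762)/(-49912 - 30794) = (42849 - 48762)/(-80706) = -5913*(-1/80706) = 1971/26902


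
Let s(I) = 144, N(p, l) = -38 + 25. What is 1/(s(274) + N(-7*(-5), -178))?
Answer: 1/131 ≈ 0.0076336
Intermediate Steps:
N(p, l) = -13
1/(s(274) + N(-7*(-5), -178)) = 1/(144 - 13) = 1/131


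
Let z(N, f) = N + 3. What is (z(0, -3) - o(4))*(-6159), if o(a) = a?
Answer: 6159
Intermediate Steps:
z(N, f) = 3 + N
(z(0, -3) - o(4))*(-6159) = ((3 + 0) - 1*4)*(-6159) = (3 - 4)*(-6159) = -1*(-6159) = 6159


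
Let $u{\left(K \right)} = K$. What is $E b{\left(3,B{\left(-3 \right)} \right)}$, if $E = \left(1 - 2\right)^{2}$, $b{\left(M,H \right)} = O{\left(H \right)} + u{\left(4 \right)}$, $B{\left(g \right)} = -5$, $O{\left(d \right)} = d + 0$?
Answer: $-1$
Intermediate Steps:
$O{\left(d \right)} = d$
$b{\left(M,H \right)} = 4 + H$ ($b{\left(M,H \right)} = H + 4 = 4 + H$)
$E = 1$ ($E = \left(-1\right)^{2} = 1$)
$E b{\left(3,B{\left(-3 \right)} \right)} = 1 \left(4 - 5\right) = 1 \left(-1\right) = -1$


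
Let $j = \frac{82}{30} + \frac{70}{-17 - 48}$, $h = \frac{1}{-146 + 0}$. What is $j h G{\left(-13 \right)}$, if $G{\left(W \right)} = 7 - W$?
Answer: $- \frac{646}{2847} \approx -0.22691$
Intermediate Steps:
$h = - \frac{1}{146}$ ($h = \frac{1}{-146} = - \frac{1}{146} \approx -0.0068493$)
$j = \frac{323}{195}$ ($j = 82 \cdot \frac{1}{30} + \frac{70}{-65} = \frac{41}{15} + 70 \left(- \frac{1}{65}\right) = \frac{41}{15} - \frac{14}{13} = \frac{323}{195} \approx 1.6564$)
$j h G{\left(-13 \right)} = \frac{323}{195} \left(- \frac{1}{146}\right) \left(7 - -13\right) = - \frac{323 \left(7 + 13\right)}{28470} = \left(- \frac{323}{28470}\right) 20 = - \frac{646}{2847}$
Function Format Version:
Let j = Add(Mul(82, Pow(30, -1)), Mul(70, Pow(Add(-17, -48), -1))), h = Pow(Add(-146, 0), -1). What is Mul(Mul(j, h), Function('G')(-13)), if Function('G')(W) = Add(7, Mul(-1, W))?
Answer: Rational(-646, 2847) ≈ -0.22691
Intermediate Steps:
h = Rational(-1, 146) (h = Pow(-146, -1) = Rational(-1, 146) ≈ -0.0068493)
j = Rational(323, 195) (j = Add(Mul(82, Rational(1, 30)), Mul(70, Pow(-65, -1))) = Add(Rational(41, 15), Mul(70, Rational(-1, 65))) = Add(Rational(41, 15), Rational(-14, 13)) = Rational(323, 195) ≈ 1.6564)
Mul(Mul(j, h), Function('G')(-13)) = Mul(Mul(Rational(323, 195), Rational(-1, 146)), Add(7, Mul(-1, -13))) = Mul(Rational(-323, 28470), Add(7, 13)) = Mul(Rational(-323, 28470), 20) = Rational(-646, 2847)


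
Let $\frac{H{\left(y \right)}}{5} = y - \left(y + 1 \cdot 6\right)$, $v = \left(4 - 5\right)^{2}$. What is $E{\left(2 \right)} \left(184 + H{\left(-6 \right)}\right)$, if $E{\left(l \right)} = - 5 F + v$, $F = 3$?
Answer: $-2156$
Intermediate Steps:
$v = 1$ ($v = \left(-1\right)^{2} = 1$)
$E{\left(l \right)} = -14$ ($E{\left(l \right)} = \left(-5\right) 3 + 1 = -15 + 1 = -14$)
$H{\left(y \right)} = -30$ ($H{\left(y \right)} = 5 \left(y - \left(y + 1 \cdot 6\right)\right) = 5 \left(y - \left(y + 6\right)\right) = 5 \left(y - \left(6 + y\right)\right) = 5 \left(-6\right) = -30$)
$E{\left(2 \right)} \left(184 + H{\left(-6 \right)}\right) = - 14 \left(184 - 30\right) = \left(-14\right) 154 = -2156$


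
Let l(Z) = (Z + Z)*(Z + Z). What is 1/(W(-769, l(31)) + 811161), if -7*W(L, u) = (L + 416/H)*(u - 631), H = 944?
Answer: 59/68671854 ≈ 8.5916e-7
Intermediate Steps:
l(Z) = 4*Z**2 (l(Z) = (2*Z)*(2*Z) = 4*Z**2)
W(L, u) = -(-631 + u)*(26/59 + L)/7 (W(L, u) = -(L + 416/944)*(u - 631)/7 = -(L + 416*(1/944))*(-631 + u)/7 = -(L + 26/59)*(-631 + u)/7 = -(26/59 + L)*(-631 + u)/7 = -(-631 + u)*(26/59 + L)/7)
1/(W(-769, l(31)) + 811161) = 1/((16406/413 - 104*31**2/413 - 1/7*(-769)*(-631 + 4*31**2)) + 811161) = 1/((16406/413 - 104*961/413 - 1/7*(-769)*(-631 + 4*961)) + 811161) = 1/((16406/413 - 26/413*3844 - 1/7*(-769)*(-631 + 3844)) + 811161) = 1/((16406/413 - 99944/413 - 1/7*(-769)*3213) + 811161) = 1/((16406/413 - 99944/413 + 352971) + 811161) = 1/(20813355/59 + 811161) = 1/(68671854/59) = 59/68671854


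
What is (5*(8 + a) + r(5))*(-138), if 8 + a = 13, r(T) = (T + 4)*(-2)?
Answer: -6486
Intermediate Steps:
r(T) = -8 - 2*T (r(T) = (4 + T)*(-2) = -8 - 2*T)
a = 5 (a = -8 + 13 = 5)
(5*(8 + a) + r(5))*(-138) = (5*(8 + 5) + (-8 - 2*5))*(-138) = (5*13 + (-8 - 10))*(-138) = (65 - 18)*(-138) = 47*(-138) = -6486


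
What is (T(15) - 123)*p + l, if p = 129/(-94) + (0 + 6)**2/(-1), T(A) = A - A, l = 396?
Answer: 469323/94 ≈ 4992.8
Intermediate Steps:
T(A) = 0
p = -3513/94 (p = 129*(-1/94) + 6**2*(-1) = -129/94 + 36*(-1) = -129/94 - 36 = -3513/94 ≈ -37.372)
(T(15) - 123)*p + l = (0 - 123)*(-3513/94) + 396 = -123*(-3513/94) + 396 = 432099/94 + 396 = 469323/94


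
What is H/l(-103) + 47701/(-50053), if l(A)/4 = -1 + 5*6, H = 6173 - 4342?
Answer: 86113727/5806148 ≈ 14.831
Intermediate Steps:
H = 1831
l(A) = 116 (l(A) = 4*(-1 + 5*6) = 4*(-1 + 30) = 4*29 = 116)
H/l(-103) + 47701/(-50053) = 1831/116 + 47701/(-50053) = 1831*(1/116) + 47701*(-1/50053) = 1831/116 - 47701/50053 = 86113727/5806148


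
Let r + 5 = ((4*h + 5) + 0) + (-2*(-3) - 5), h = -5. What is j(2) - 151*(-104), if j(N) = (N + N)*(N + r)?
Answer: 15636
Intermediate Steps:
r = -19 (r = -5 + (((4*(-5) + 5) + 0) + (-2*(-3) - 5)) = -5 + (((-20 + 5) + 0) + (6 - 5)) = -5 + ((-15 + 0) + 1) = -5 + (-15 + 1) = -5 - 14 = -19)
j(N) = 2*N*(-19 + N) (j(N) = (N + N)*(N - 19) = (2*N)*(-19 + N) = 2*N*(-19 + N))
j(2) - 151*(-104) = 2*2*(-19 + 2) - 151*(-104) = 2*2*(-17) + 15704 = -68 + 15704 = 15636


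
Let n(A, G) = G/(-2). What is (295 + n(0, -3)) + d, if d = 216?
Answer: 1025/2 ≈ 512.50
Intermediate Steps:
n(A, G) = -G/2 (n(A, G) = G*(-½) = -G/2)
(295 + n(0, -3)) + d = (295 - ½*(-3)) + 216 = (295 + 3/2) + 216 = 593/2 + 216 = 1025/2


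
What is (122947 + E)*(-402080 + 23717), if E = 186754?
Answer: -117179399463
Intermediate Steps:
(122947 + E)*(-402080 + 23717) = (122947 + 186754)*(-402080 + 23717) = 309701*(-378363) = -117179399463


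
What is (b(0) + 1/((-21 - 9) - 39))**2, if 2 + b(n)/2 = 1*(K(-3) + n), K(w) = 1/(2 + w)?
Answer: 172225/4761 ≈ 36.174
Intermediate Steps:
b(n) = -6 + 2*n (b(n) = -4 + 2*(1*(1/(2 - 3) + n)) = -4 + 2*(1*(1/(-1) + n)) = -4 + 2*(1*(-1 + n)) = -4 + 2*(-1 + n) = -4 + (-2 + 2*n) = -6 + 2*n)
(b(0) + 1/((-21 - 9) - 39))**2 = ((-6 + 2*0) + 1/((-21 - 9) - 39))**2 = ((-6 + 0) + 1/(-30 - 39))**2 = (-6 + 1/(-69))**2 = (-6 - 1/69)**2 = (-415/69)**2 = 172225/4761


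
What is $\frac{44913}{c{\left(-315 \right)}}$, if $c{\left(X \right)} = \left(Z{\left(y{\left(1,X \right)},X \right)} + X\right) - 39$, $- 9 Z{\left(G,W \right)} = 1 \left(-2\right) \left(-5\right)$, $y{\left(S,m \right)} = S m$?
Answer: $- \frac{404217}{3196} \approx -126.48$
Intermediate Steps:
$Z{\left(G,W \right)} = - \frac{10}{9}$ ($Z{\left(G,W \right)} = - \frac{1 \left(-2\right) \left(-5\right)}{9} = - \frac{\left(-2\right) \left(-5\right)}{9} = \left(- \frac{1}{9}\right) 10 = - \frac{10}{9}$)
$c{\left(X \right)} = - \frac{361}{9} + X$ ($c{\left(X \right)} = \left(- \frac{10}{9} + X\right) - 39 = - \frac{361}{9} + X$)
$\frac{44913}{c{\left(-315 \right)}} = \frac{44913}{- \frac{361}{9} - 315} = \frac{44913}{- \frac{3196}{9}} = 44913 \left(- \frac{9}{3196}\right) = - \frac{404217}{3196}$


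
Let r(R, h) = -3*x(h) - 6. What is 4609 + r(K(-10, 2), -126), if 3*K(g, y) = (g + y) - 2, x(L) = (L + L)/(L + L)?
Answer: 4600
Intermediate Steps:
x(L) = 1 (x(L) = (2*L)/((2*L)) = (2*L)*(1/(2*L)) = 1)
K(g, y) = -⅔ + g/3 + y/3 (K(g, y) = ((g + y) - 2)/3 = (-2 + g + y)/3 = -⅔ + g/3 + y/3)
r(R, h) = -9 (r(R, h) = -3*1 - 6 = -3 - 6 = -9)
4609 + r(K(-10, 2), -126) = 4609 - 9 = 4600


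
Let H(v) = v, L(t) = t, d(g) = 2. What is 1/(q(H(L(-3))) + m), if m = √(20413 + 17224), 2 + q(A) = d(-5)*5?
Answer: -8/37573 + √37637/37573 ≈ 0.0049504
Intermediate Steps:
q(A) = 8 (q(A) = -2 + 2*5 = -2 + 10 = 8)
m = √37637 ≈ 194.00
1/(q(H(L(-3))) + m) = 1/(8 + √37637)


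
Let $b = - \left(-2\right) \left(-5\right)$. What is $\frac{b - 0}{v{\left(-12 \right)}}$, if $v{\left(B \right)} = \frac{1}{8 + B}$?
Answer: $40$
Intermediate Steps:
$b = -10$ ($b = \left(-1\right) 10 = -10$)
$\frac{b - 0}{v{\left(-12 \right)}} = \frac{-10 - 0}{\frac{1}{8 - 12}} = \frac{-10 + 0}{\frac{1}{-4}} = - \frac{10}{- \frac{1}{4}} = \left(-10\right) \left(-4\right) = 40$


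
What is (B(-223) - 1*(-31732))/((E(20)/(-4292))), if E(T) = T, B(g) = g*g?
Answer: -87407653/5 ≈ -1.7482e+7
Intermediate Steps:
B(g) = g²
(B(-223) - 1*(-31732))/((E(20)/(-4292))) = ((-223)² - 1*(-31732))/((20/(-4292))) = (49729 + 31732)/((20*(-1/4292))) = 81461/(-5/1073) = 81461*(-1073/5) = -87407653/5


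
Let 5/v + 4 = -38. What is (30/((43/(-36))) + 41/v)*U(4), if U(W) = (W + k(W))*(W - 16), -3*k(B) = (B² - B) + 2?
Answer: -635568/215 ≈ -2956.1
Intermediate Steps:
v = -5/42 (v = 5/(-4 - 38) = 5/(-42) = 5*(-1/42) = -5/42 ≈ -0.11905)
k(B) = -⅔ - B²/3 + B/3 (k(B) = -((B² - B) + 2)/3 = -(2 + B² - B)/3 = -⅔ - B²/3 + B/3)
U(W) = (-16 + W)*(-⅔ - W²/3 + 4*W/3) (U(W) = (W + (-⅔ - W²/3 + W/3))*(W - 16) = (-⅔ - W²/3 + 4*W/3)*(-16 + W) = (-16 + W)*(-⅔ - W²/3 + 4*W/3))
(30/((43/(-36))) + 41/v)*U(4) = (30/((43/(-36))) + 41/(-5/42))*(32/3 - 22*4 - ⅓*4³ + (20/3)*4²) = (30/((43*(-1/36))) + 41*(-42/5))*(32/3 - 88 - ⅓*64 + (20/3)*16) = (30/(-43/36) - 1722/5)*(32/3 - 88 - 64/3 + 320/3) = (30*(-36/43) - 1722/5)*8 = (-1080/43 - 1722/5)*8 = -79446/215*8 = -635568/215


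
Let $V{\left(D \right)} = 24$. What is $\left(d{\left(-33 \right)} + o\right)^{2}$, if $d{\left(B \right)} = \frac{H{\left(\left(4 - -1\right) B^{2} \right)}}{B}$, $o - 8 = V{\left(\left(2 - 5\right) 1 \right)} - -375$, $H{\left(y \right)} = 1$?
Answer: $\frac{180364900}{1089} \approx 1.6562 \cdot 10^{5}$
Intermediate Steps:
$o = 407$ ($o = 8 + \left(24 - -375\right) = 8 + \left(24 + 375\right) = 8 + 399 = 407$)
$d{\left(B \right)} = \frac{1}{B}$ ($d{\left(B \right)} = 1 \frac{1}{B} = \frac{1}{B}$)
$\left(d{\left(-33 \right)} + o\right)^{2} = \left(\frac{1}{-33} + 407\right)^{2} = \left(- \frac{1}{33} + 407\right)^{2} = \left(\frac{13430}{33}\right)^{2} = \frac{180364900}{1089}$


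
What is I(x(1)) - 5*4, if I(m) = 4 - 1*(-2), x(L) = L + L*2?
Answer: -14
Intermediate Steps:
x(L) = 3*L (x(L) = L + 2*L = 3*L)
I(m) = 6 (I(m) = 4 + 2 = 6)
I(x(1)) - 5*4 = 6 - 5*4 = 6 - 20 = -14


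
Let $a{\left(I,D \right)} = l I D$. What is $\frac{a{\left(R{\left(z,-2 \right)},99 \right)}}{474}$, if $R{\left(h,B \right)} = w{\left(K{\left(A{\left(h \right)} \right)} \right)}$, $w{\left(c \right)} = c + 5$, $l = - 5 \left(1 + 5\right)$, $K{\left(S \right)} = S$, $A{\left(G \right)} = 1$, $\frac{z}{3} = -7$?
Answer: $- \frac{2970}{79} \approx -37.595$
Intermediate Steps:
$z = -21$ ($z = 3 \left(-7\right) = -21$)
$l = -30$ ($l = \left(-5\right) 6 = -30$)
$w{\left(c \right)} = 5 + c$
$R{\left(h,B \right)} = 6$ ($R{\left(h,B \right)} = 5 + 1 = 6$)
$a{\left(I,D \right)} = - 30 D I$ ($a{\left(I,D \right)} = - 30 I D = - 30 D I$)
$\frac{a{\left(R{\left(z,-2 \right)},99 \right)}}{474} = \frac{\left(-30\right) 99 \cdot 6}{474} = \left(-17820\right) \frac{1}{474} = - \frac{2970}{79}$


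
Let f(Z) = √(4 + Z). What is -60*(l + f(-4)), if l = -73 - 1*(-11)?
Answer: 3720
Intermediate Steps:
l = -62 (l = -73 + 11 = -62)
-60*(l + f(-4)) = -60*(-62 + √(4 - 4)) = -60*(-62 + √0) = -60*(-62 + 0) = -60*(-62) = 3720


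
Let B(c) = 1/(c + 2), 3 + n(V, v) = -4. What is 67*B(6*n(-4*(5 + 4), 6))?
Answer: -67/40 ≈ -1.6750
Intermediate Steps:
n(V, v) = -7 (n(V, v) = -3 - 4 = -7)
B(c) = 1/(2 + c)
67*B(6*n(-4*(5 + 4), 6)) = 67/(2 + 6*(-7)) = 67/(2 - 42) = 67/(-40) = 67*(-1/40) = -67/40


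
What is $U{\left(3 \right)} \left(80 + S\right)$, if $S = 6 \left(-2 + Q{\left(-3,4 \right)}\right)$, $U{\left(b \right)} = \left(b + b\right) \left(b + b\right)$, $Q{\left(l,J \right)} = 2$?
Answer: $2880$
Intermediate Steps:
$U{\left(b \right)} = 4 b^{2}$ ($U{\left(b \right)} = 2 b 2 b = 4 b^{2}$)
$S = 0$ ($S = 6 \left(-2 + 2\right) = 6 \cdot 0 = 0$)
$U{\left(3 \right)} \left(80 + S\right) = 4 \cdot 3^{2} \left(80 + 0\right) = 4 \cdot 9 \cdot 80 = 36 \cdot 80 = 2880$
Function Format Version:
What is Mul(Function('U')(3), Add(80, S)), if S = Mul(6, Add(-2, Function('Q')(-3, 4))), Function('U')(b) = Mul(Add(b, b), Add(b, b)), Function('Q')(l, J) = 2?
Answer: 2880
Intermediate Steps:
Function('U')(b) = Mul(4, Pow(b, 2)) (Function('U')(b) = Mul(Mul(2, b), Mul(2, b)) = Mul(4, Pow(b, 2)))
S = 0 (S = Mul(6, Add(-2, 2)) = Mul(6, 0) = 0)
Mul(Function('U')(3), Add(80, S)) = Mul(Mul(4, Pow(3, 2)), Add(80, 0)) = Mul(Mul(4, 9), 80) = Mul(36, 80) = 2880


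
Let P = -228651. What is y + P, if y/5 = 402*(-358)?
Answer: -948231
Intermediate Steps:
y = -719580 (y = 5*(402*(-358)) = 5*(-143916) = -719580)
y + P = -719580 - 228651 = -948231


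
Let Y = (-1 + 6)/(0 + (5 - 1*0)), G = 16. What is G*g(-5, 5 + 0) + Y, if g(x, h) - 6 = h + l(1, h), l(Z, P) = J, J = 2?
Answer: 209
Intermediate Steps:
l(Z, P) = 2
Y = 1 (Y = 5/(0 + (5 + 0)) = 5/(0 + 5) = 5/5 = 5*(⅕) = 1)
g(x, h) = 8 + h (g(x, h) = 6 + (h + 2) = 6 + (2 + h) = 8 + h)
G*g(-5, 5 + 0) + Y = 16*(8 + (5 + 0)) + 1 = 16*(8 + 5) + 1 = 16*13 + 1 = 208 + 1 = 209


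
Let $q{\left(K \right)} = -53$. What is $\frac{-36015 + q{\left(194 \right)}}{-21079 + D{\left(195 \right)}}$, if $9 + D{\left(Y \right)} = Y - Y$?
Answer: $\frac{9017}{5272} \approx 1.7104$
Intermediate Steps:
$D{\left(Y \right)} = -9$ ($D{\left(Y \right)} = -9 + \left(Y - Y\right) = -9 + 0 = -9$)
$\frac{-36015 + q{\left(194 \right)}}{-21079 + D{\left(195 \right)}} = \frac{-36015 - 53}{-21079 - 9} = - \frac{36068}{-21088} = \left(-36068\right) \left(- \frac{1}{21088}\right) = \frac{9017}{5272}$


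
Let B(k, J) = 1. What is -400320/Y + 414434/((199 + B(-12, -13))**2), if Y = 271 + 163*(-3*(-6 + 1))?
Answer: -1860899657/13580000 ≈ -137.03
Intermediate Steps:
Y = 2716 (Y = 271 + 163*(-3*(-5)) = 271 + 163*15 = 271 + 2445 = 2716)
-400320/Y + 414434/((199 + B(-12, -13))**2) = -400320/2716 + 414434/((199 + 1)**2) = -400320*1/2716 + 414434/(200**2) = -100080/679 + 414434/40000 = -100080/679 + 414434*(1/40000) = -100080/679 + 207217/20000 = -1860899657/13580000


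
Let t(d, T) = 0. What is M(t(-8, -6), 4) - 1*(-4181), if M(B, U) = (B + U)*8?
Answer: 4213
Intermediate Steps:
M(B, U) = 8*B + 8*U
M(t(-8, -6), 4) - 1*(-4181) = (8*0 + 8*4) - 1*(-4181) = (0 + 32) + 4181 = 32 + 4181 = 4213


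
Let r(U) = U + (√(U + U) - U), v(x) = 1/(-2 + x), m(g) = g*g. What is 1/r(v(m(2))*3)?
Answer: √3/3 ≈ 0.57735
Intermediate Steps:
m(g) = g²
r(U) = √2*√U (r(U) = U + (√(2*U) - U) = U + (√2*√U - U) = U + (-U + √2*√U) = √2*√U)
1/r(v(m(2))*3) = 1/(√2*√(3/(-2 + 2²))) = 1/(√2*√(3/(-2 + 4))) = 1/(√2*√(3/2)) = 1/(√2*(√6/2)) = 1/(√3) = √3/3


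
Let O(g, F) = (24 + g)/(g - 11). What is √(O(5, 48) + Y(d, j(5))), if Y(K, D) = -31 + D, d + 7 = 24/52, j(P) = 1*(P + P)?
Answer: I*√930/6 ≈ 5.0826*I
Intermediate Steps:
j(P) = 2*P (j(P) = 1*(2*P) = 2*P)
d = -85/13 (d = -7 + 24/52 = -7 + 24*(1/52) = -7 + 6/13 = -85/13 ≈ -6.5385)
O(g, F) = (24 + g)/(-11 + g)
√(O(5, 48) + Y(d, j(5))) = √((24 + 5)/(-11 + 5) + (-31 + 2*5)) = √(29/(-6) + (-31 + 10)) = √(-⅙*29 - 21) = √(-29/6 - 21) = √(-155/6) = I*√930/6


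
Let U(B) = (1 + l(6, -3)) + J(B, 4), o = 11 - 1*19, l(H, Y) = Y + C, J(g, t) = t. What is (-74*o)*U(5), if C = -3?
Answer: -592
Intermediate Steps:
l(H, Y) = -3 + Y (l(H, Y) = Y - 3 = -3 + Y)
o = -8 (o = 11 - 19 = -8)
U(B) = -1 (U(B) = (1 + (-3 - 3)) + 4 = (1 - 6) + 4 = -5 + 4 = -1)
(-74*o)*U(5) = -74*(-8)*(-1) = 592*(-1) = -592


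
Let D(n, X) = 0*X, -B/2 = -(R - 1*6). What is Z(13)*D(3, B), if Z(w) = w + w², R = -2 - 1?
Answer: 0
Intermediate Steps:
R = -3
B = -18 (B = -(-2)*(-3 - 1*6) = -(-2)*(-3 - 6) = -(-2)*(-9) = -2*9 = -18)
D(n, X) = 0
Z(13)*D(3, B) = (13*(1 + 13))*0 = (13*14)*0 = 182*0 = 0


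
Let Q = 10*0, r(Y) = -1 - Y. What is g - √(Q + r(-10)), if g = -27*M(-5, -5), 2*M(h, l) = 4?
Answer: -57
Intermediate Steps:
M(h, l) = 2 (M(h, l) = (½)*4 = 2)
Q = 0
g = -54 (g = -27*2 = -54)
g - √(Q + r(-10)) = -54 - √(0 + (-1 - 1*(-10))) = -54 - √(0 + (-1 + 10)) = -54 - √(0 + 9) = -54 - √9 = -54 - 1*3 = -54 - 3 = -57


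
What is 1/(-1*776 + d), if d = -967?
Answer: -1/1743 ≈ -0.00057372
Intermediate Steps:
1/(-1*776 + d) = 1/(-1*776 - 967) = 1/(-776 - 967) = 1/(-1743) = -1/1743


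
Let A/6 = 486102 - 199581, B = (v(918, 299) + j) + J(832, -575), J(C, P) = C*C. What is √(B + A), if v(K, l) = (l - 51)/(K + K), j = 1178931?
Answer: 7*√1715201859/153 ≈ 1894.8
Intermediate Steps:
J(C, P) = C²
v(K, l) = (-51 + l)/(2*K) (v(K, l) = (-51 + l)/((2*K)) = (-51 + l)*(1/(2*K)) = (-51 + l)/(2*K))
B = 858860207/459 (B = ((½)*(-51 + 299)/918 + 1178931) + 832² = ((½)*(1/918)*248 + 1178931) + 692224 = (62/459 + 1178931) + 692224 = 541129391/459 + 692224 = 858860207/459 ≈ 1.8712e+6)
A = 1719126 (A = 6*(486102 - 199581) = 6*286521 = 1719126)
√(B + A) = √(858860207/459 + 1719126) = √(1647939041/459) = 7*√1715201859/153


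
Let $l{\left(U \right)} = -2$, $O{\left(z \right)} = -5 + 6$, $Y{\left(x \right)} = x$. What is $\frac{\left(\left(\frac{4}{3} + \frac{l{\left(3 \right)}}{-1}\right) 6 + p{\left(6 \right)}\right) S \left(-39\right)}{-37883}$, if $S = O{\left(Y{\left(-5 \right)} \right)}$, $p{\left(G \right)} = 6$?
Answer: $\frac{1014}{37883} \approx 0.026767$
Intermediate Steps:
$O{\left(z \right)} = 1$
$S = 1$
$\frac{\left(\left(\frac{4}{3} + \frac{l{\left(3 \right)}}{-1}\right) 6 + p{\left(6 \right)}\right) S \left(-39\right)}{-37883} = \frac{\left(\left(\frac{4}{3} - \frac{2}{-1}\right) 6 + 6\right) 1 \left(-39\right)}{-37883} = \left(\left(4 \cdot \frac{1}{3} - -2\right) 6 + 6\right) 1 \left(-39\right) \left(- \frac{1}{37883}\right) = \left(\left(\frac{4}{3} + 2\right) 6 + 6\right) 1 \left(-39\right) \left(- \frac{1}{37883}\right) = \left(\frac{10}{3} \cdot 6 + 6\right) 1 \left(-39\right) \left(- \frac{1}{37883}\right) = \left(20 + 6\right) 1 \left(-39\right) \left(- \frac{1}{37883}\right) = 26 \cdot 1 \left(-39\right) \left(- \frac{1}{37883}\right) = 26 \left(-39\right) \left(- \frac{1}{37883}\right) = \left(-1014\right) \left(- \frac{1}{37883}\right) = \frac{1014}{37883}$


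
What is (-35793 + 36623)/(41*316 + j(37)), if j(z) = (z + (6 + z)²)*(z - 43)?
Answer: 83/164 ≈ 0.50610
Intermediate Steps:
j(z) = (-43 + z)*(z + (6 + z)²) (j(z) = (z + (6 + z)²)*(-43 + z) = (-43 + z)*(z + (6 + z)²))
(-35793 + 36623)/(41*316 + j(37)) = (-35793 + 36623)/(41*316 + (-1548 + 37³ - 523*37 - 30*37²)) = 830/(12956 + (-1548 + 50653 - 19351 - 30*1369)) = 830/(12956 + (-1548 + 50653 - 19351 - 41070)) = 830/(12956 - 11316) = 830/1640 = 830*(1/1640) = 83/164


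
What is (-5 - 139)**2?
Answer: 20736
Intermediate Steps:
(-5 - 139)**2 = (-144)**2 = 20736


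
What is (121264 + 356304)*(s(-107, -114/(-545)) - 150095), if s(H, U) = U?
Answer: -39065855640448/545 ≈ -7.1681e+10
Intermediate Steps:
(121264 + 356304)*(s(-107, -114/(-545)) - 150095) = (121264 + 356304)*(-114/(-545) - 150095) = 477568*(-114*(-1/545) - 150095) = 477568*(114/545 - 150095) = 477568*(-81801661/545) = -39065855640448/545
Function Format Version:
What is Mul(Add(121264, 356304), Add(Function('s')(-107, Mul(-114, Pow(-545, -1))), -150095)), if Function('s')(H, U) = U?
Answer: Rational(-39065855640448, 545) ≈ -7.1681e+10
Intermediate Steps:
Mul(Add(121264, 356304), Add(Function('s')(-107, Mul(-114, Pow(-545, -1))), -150095)) = Mul(Add(121264, 356304), Add(Mul(-114, Pow(-545, -1)), -150095)) = Mul(477568, Add(Mul(-114, Rational(-1, 545)), -150095)) = Mul(477568, Add(Rational(114, 545), -150095)) = Mul(477568, Rational(-81801661, 545)) = Rational(-39065855640448, 545)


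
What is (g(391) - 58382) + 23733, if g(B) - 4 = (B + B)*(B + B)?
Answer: 576879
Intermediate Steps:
g(B) = 4 + 4*B**2 (g(B) = 4 + (B + B)*(B + B) = 4 + (2*B)*(2*B) = 4 + 4*B**2)
(g(391) - 58382) + 23733 = ((4 + 4*391**2) - 58382) + 23733 = ((4 + 4*152881) - 58382) + 23733 = ((4 + 611524) - 58382) + 23733 = (611528 - 58382) + 23733 = 553146 + 23733 = 576879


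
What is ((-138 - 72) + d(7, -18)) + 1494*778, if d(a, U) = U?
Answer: 1162104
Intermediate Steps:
((-138 - 72) + d(7, -18)) + 1494*778 = ((-138 - 72) - 18) + 1494*778 = (-210 - 18) + 1162332 = -228 + 1162332 = 1162104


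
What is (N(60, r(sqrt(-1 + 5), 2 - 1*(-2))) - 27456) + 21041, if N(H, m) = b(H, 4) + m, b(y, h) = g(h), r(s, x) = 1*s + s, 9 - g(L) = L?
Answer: -6406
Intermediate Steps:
g(L) = 9 - L
r(s, x) = 2*s (r(s, x) = s + s = 2*s)
b(y, h) = 9 - h
N(H, m) = 5 + m (N(H, m) = (9 - 1*4) + m = (9 - 4) + m = 5 + m)
(N(60, r(sqrt(-1 + 5), 2 - 1*(-2))) - 27456) + 21041 = ((5 + 2*sqrt(-1 + 5)) - 27456) + 21041 = ((5 + 2*sqrt(4)) - 27456) + 21041 = ((5 + 2*2) - 27456) + 21041 = ((5 + 4) - 27456) + 21041 = (9 - 27456) + 21041 = -27447 + 21041 = -6406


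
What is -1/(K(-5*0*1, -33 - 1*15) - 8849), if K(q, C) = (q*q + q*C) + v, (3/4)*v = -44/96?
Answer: 18/159293 ≈ 0.00011300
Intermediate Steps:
v = -11/18 (v = 4*(-44/96)/3 = 4*(-44*1/96)/3 = (4/3)*(-11/24) = -11/18 ≈ -0.61111)
K(q, C) = -11/18 + q² + C*q (K(q, C) = (q*q + q*C) - 11/18 = (q² + C*q) - 11/18 = -11/18 + q² + C*q)
-1/(K(-5*0*1, -33 - 1*15) - 8849) = -1/((-11/18 + (-5*0*1)² + (-33 - 1*15)*(-5*0*1)) - 8849) = -1/((-11/18 + (0*1)² + (-33 - 15)*(0*1)) - 8849) = -1/((-11/18 + 0² - 48*0) - 8849) = -1/((-11/18 + 0 + 0) - 8849) = -1/(-11/18 - 8849) = -1/(-159293/18) = -1*(-18/159293) = 18/159293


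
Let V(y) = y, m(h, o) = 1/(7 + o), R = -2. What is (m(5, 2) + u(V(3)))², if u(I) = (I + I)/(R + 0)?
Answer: 676/81 ≈ 8.3457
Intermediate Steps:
u(I) = -I (u(I) = (I + I)/(-2 + 0) = (2*I)/(-2) = (2*I)*(-½) = -I)
(m(5, 2) + u(V(3)))² = (1/(7 + 2) - 1*3)² = (1/9 - 3)² = (⅑ - 3)² = (-26/9)² = 676/81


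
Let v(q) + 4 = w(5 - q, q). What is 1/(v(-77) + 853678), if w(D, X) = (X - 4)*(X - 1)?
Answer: 1/859992 ≈ 1.1628e-6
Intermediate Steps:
w(D, X) = (-1 + X)*(-4 + X) (w(D, X) = (-4 + X)*(-1 + X) = (-1 + X)*(-4 + X))
v(q) = q² - 5*q (v(q) = -4 + (4 + q² - 5*q) = q² - 5*q)
1/(v(-77) + 853678) = 1/(-77*(-5 - 77) + 853678) = 1/(-77*(-82) + 853678) = 1/(6314 + 853678) = 1/859992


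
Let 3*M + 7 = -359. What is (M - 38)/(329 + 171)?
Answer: -8/25 ≈ -0.32000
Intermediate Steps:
M = -122 (M = -7/3 + (1/3)*(-359) = -7/3 - 359/3 = -122)
(M - 38)/(329 + 171) = (-122 - 38)/(329 + 171) = -160/500 = -160*1/500 = -8/25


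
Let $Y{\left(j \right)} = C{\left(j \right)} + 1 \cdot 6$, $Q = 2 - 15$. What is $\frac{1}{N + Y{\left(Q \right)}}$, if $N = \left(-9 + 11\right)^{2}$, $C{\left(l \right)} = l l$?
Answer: $\frac{1}{179} \approx 0.0055866$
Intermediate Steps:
$C{\left(l \right)} = l^{2}$
$Q = -13$ ($Q = 2 - 15 = -13$)
$Y{\left(j \right)} = 6 + j^{2}$ ($Y{\left(j \right)} = j^{2} + 1 \cdot 6 = j^{2} + 6 = 6 + j^{2}$)
$N = 4$ ($N = 2^{2} = 4$)
$\frac{1}{N + Y{\left(Q \right)}} = \frac{1}{4 + \left(6 + \left(-13\right)^{2}\right)} = \frac{1}{4 + \left(6 + 169\right)} = \frac{1}{4 + 175} = \frac{1}{179}$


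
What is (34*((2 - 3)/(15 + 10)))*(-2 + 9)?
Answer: -238/25 ≈ -9.5200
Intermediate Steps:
(34*((2 - 3)/(15 + 10)))*(-2 + 9) = (34*(-1/25))*7 = -34/25*7 = -238/25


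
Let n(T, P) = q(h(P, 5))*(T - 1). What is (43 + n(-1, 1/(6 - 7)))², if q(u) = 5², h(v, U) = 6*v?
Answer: 49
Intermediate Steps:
q(u) = 25
n(T, P) = -25 + 25*T (n(T, P) = 25*(T - 1) = 25*(-1 + T) = -25 + 25*T)
(43 + n(-1, 1/(6 - 7)))² = (43 + (-25 + 25*(-1)))² = (43 + (-25 - 25))² = (43 - 50)² = (-7)² = 49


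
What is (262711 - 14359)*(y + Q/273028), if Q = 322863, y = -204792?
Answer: -17445051721656/343 ≈ -5.0860e+10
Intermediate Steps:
(262711 - 14359)*(y + Q/273028) = (262711 - 14359)*(-204792 + 322863/273028) = 248352*(-204792 + 322863*(1/273028)) = 248352*(-204792 + 322863/273028) = 248352*(-55913627313/273028) = -17445051721656/343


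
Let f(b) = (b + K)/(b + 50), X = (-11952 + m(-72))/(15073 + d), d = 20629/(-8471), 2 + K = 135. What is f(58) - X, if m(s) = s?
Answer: 17691979423/6893788716 ≈ 2.5664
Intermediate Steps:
K = 133 (K = -2 + 135 = 133)
d = -20629/8471 (d = 20629*(-1/8471) = -20629/8471 ≈ -2.4352)
X = -50927652/63831377 (X = (-11952 - 72)/(15073 - 20629/8471) = -12024/127662754/8471 = -12024*8471/127662754 = -50927652/63831377 ≈ -0.79785)
f(b) = (133 + b)/(50 + b) (f(b) = (b + 133)/(b + 50) = (133 + b)/(50 + b))
f(58) - X = (133 + 58)/(50 + 58) - 1*(-50927652/63831377) = 191/108 + 50927652/63831377 = 17691979423/6893788716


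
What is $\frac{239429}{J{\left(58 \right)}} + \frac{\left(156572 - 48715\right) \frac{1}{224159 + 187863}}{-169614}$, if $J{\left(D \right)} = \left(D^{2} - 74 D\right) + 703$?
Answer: $- \frac{1859158193640973}{1747117487700} \approx -1064.1$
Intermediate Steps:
$J{\left(D \right)} = 703 + D^{2} - 74 D$
$\frac{239429}{J{\left(58 \right)}} + \frac{\left(156572 - 48715\right) \frac{1}{224159 + 187863}}{-169614} = \frac{239429}{703 + 58^{2} - 4292} + \frac{\left(156572 - 48715\right) \frac{1}{224159 + 187863}}{-169614} = \frac{239429}{703 + 3364 - 4292} + \frac{107857}{412022} \left(- \frac{1}{169614}\right) = \frac{239429}{-225} + 107857 \cdot \frac{1}{412022} \left(- \frac{1}{169614}\right) = 239429 \left(- \frac{1}{225}\right) + \frac{107857}{412022} \left(- \frac{1}{169614}\right) = - \frac{239429}{225} - \frac{107857}{69884699508} = - \frac{1859158193640973}{1747117487700}$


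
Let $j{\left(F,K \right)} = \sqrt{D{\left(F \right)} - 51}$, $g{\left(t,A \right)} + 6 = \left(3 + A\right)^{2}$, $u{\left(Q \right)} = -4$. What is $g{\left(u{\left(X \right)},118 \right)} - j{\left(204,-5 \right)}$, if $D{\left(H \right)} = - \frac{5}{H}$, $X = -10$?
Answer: $14635 - \frac{i \sqrt{530859}}{102} \approx 14635.0 - 7.1431 i$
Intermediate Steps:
$g{\left(t,A \right)} = -6 + \left(3 + A\right)^{2}$
$j{\left(F,K \right)} = \sqrt{-51 - \frac{5}{F}}$ ($j{\left(F,K \right)} = \sqrt{- \frac{5}{F} - 51} = \sqrt{-51 - \frac{5}{F}}$)
$g{\left(u{\left(X \right)},118 \right)} - j{\left(204,-5 \right)} = \left(-6 + \left(3 + 118\right)^{2}\right) - \sqrt{-51 - \frac{5}{204}} = \left(-6 + 121^{2}\right) - \sqrt{-51 - \frac{5}{204}} = \left(-6 + 14641\right) - \sqrt{-51 - \frac{5}{204}} = 14635 - \sqrt{- \frac{10409}{204}} = 14635 - \frac{i \sqrt{530859}}{102}$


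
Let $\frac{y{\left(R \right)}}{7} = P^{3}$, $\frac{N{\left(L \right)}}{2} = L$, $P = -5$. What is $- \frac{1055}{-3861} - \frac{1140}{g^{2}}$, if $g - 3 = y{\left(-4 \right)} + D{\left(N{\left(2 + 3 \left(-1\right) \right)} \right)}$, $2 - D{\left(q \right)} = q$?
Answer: $\frac{197615195}{727242516} \approx 0.27173$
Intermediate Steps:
$N{\left(L \right)} = 2 L$
$y{\left(R \right)} = -875$ ($y{\left(R \right)} = 7 \left(-5\right)^{3} = 7 \left(-125\right) = -875$)
$D{\left(q \right)} = 2 - q$
$g = -868$ ($g = 3 - \left(873 + 2 \left(2 + 3 \left(-1\right)\right)\right) = 3 - \left(873 + 2 \left(2 - 3\right)\right) = 3 - \left(873 - 2\right) = 3 + \left(-875 + \left(2 - -2\right)\right) = 3 + \left(-875 + \left(2 + 2\right)\right) = 3 + \left(-875 + 4\right) = 3 - 871 = -868$)
$- \frac{1055}{-3861} - \frac{1140}{g^{2}} = - \frac{1055}{-3861} - \frac{1140}{\left(-868\right)^{2}} = \left(-1055\right) \left(- \frac{1}{3861}\right) - \frac{1140}{753424} = \frac{1055}{3861} - \frac{285}{188356} = \frac{197615195}{727242516}$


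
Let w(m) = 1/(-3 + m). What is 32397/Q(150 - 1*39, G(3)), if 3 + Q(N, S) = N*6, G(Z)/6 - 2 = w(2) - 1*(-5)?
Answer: 10799/221 ≈ 48.864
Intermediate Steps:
G(Z) = 36 (G(Z) = 12 + 6*(1/(-3 + 2) - 1*(-5)) = 12 + 6*(1/(-1) + 5) = 12 + 6*(-1 + 5) = 12 + 6*4 = 12 + 24 = 36)
Q(N, S) = -3 + 6*N (Q(N, S) = -3 + N*6 = -3 + 6*N)
32397/Q(150 - 1*39, G(3)) = 32397/(-3 + 6*(150 - 1*39)) = 32397/(-3 + 6*(150 - 39)) = 32397/(-3 + 6*111) = 32397/(-3 + 666) = 32397/663 = 32397*(1/663) = 10799/221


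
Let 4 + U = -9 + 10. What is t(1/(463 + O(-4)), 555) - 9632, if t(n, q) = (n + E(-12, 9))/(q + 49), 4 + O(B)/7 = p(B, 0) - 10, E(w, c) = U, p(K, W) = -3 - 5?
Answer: -898839439/93318 ≈ -9632.0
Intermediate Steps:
U = -3 (U = -4 + (-9 + 10) = -4 + 1 = -3)
p(K, W) = -8
E(w, c) = -3
O(B) = -154 (O(B) = -28 + 7*(-8 - 10) = -28 + 7*(-18) = -28 - 126 = -154)
t(n, q) = (-3 + n)/(49 + q) (t(n, q) = (n - 3)/(q + 49) = (-3 + n)/(49 + q))
t(1/(463 + O(-4)), 555) - 9632 = (-3 + 1/(463 - 154))/(49 + 555) - 9632 = (-3 + 1/309)/604 - 9632 = (1/604)*(-926/309) - 9632 = -463/93318 - 9632 = -898839439/93318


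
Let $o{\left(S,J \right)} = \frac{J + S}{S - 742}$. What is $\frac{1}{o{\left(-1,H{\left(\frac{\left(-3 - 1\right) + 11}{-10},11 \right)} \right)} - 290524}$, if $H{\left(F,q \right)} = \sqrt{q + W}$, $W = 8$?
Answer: $- \frac{160383482933}{46595250779767542} + \frac{743 \sqrt{19}}{46595250779767542} \approx -3.4421 \cdot 10^{-6}$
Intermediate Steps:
$H{\left(F,q \right)} = \sqrt{8 + q}$ ($H{\left(F,q \right)} = \sqrt{q + 8} = \sqrt{8 + q}$)
$o{\left(S,J \right)} = \frac{J + S}{-742 + S}$
$\frac{1}{o{\left(-1,H{\left(\frac{\left(-3 - 1\right) + 11}{-10},11 \right)} \right)} - 290524} = \frac{1}{\frac{\sqrt{8 + 11} - 1}{-742 - 1} - 290524} = \frac{1}{\frac{\sqrt{19} - 1}{-743} - 290524} = \frac{1}{- \frac{-1 + \sqrt{19}}{743} - 290524} = \frac{1}{\left(\frac{1}{743} - \frac{\sqrt{19}}{743}\right) - 290524} = \frac{1}{- \frac{215859331}{743} - \frac{\sqrt{19}}{743}}$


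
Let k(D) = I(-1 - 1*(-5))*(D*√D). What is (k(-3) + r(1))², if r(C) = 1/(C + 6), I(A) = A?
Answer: (1 - 84*I*√3)²/49 ≈ -431.98 - 5.9385*I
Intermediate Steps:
r(C) = 1/(6 + C)
k(D) = 4*D^(3/2) (k(D) = (-1 - 1*(-5))*(D*√D) = (-1 + 5)*D^(3/2) = 4*D^(3/2))
(k(-3) + r(1))² = (4*(-3)^(3/2) + 1/(6 + 1))² = (4*(-3*I*√3) + 1/7)² = (-12*I*√3 + ⅐)² = (⅐ - 12*I*√3)²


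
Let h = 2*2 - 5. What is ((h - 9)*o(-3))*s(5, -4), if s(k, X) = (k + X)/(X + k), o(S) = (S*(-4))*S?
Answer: 360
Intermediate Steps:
o(S) = -4*S² (o(S) = (-4*S)*S = -4*S²)
h = -1 (h = 4 - 5 = -1)
s(k, X) = 1 (s(k, X) = (X + k)/(X + k) = 1)
((h - 9)*o(-3))*s(5, -4) = ((-1 - 9)*(-4*(-3)²))*1 = -(-40)*9*1 = -10*(-36)*1 = 360*1 = 360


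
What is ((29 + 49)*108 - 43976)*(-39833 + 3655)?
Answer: 1286200256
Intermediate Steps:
((29 + 49)*108 - 43976)*(-39833 + 3655) = (78*108 - 43976)*(-36178) = (8424 - 43976)*(-36178) = -35552*(-36178) = 1286200256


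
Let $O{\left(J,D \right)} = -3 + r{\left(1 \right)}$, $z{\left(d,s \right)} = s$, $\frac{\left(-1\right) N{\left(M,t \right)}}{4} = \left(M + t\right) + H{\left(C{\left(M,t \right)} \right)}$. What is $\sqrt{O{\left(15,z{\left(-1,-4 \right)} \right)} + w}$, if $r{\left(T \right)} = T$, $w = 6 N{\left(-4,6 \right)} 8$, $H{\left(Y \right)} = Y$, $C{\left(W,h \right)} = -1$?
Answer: $i \sqrt{194} \approx 13.928 i$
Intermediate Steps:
$N{\left(M,t \right)} = 4 - 4 M - 4 t$ ($N{\left(M,t \right)} = - 4 \left(\left(M + t\right) - 1\right) = - 4 \left(-1 + M + t\right) = 4 - 4 M - 4 t$)
$w = -192$ ($w = 6 \left(4 - -16 - 24\right) 8 = 6 \left(4 + 16 - 24\right) 8 = 6 \left(-4\right) 8 = \left(-24\right) 8 = -192$)
$O{\left(J,D \right)} = -2$ ($O{\left(J,D \right)} = -3 + 1 = -2$)
$\sqrt{O{\left(15,z{\left(-1,-4 \right)} \right)} + w} = \sqrt{-2 - 192} = \sqrt{-194} = i \sqrt{194}$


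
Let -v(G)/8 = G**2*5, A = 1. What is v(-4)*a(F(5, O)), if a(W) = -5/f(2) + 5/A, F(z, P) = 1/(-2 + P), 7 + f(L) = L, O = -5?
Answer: -3840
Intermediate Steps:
f(L) = -7 + L
a(W) = 6 (a(W) = -5/(-7 + 2) + 5/1 = -5/(-5) + 5*1 = -5*(-1/5) + 5 = 1 + 5 = 6)
v(G) = -40*G**2 (v(G) = -8*G**2*5 = -40*G**2)
v(-4)*a(F(5, O)) = -40*(-4)**2*6 = -40*16*6 = -640*6 = -3840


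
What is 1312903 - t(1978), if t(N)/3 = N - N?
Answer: 1312903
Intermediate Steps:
t(N) = 0 (t(N) = 3*(N - N) = 3*0 = 0)
1312903 - t(1978) = 1312903 - 1*0 = 1312903 + 0 = 1312903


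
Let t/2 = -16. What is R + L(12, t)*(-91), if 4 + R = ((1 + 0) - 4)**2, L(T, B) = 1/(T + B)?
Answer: 191/20 ≈ 9.5500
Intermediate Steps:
t = -32 (t = 2*(-16) = -32)
L(T, B) = 1/(B + T)
R = 5 (R = -4 + ((1 + 0) - 4)**2 = -4 + (1 - 4)**2 = -4 + (-3)**2 = -4 + 9 = 5)
R + L(12, t)*(-91) = 5 - 91/(-32 + 12) = 5 - 91/(-20) = 5 - 1/20*(-91) = 5 + 91/20 = 191/20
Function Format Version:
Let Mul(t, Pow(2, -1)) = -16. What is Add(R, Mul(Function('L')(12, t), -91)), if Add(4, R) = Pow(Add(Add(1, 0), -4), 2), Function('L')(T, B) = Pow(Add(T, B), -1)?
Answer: Rational(191, 20) ≈ 9.5500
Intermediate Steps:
t = -32 (t = Mul(2, -16) = -32)
Function('L')(T, B) = Pow(Add(B, T), -1)
R = 5 (R = Add(-4, Pow(Add(Add(1, 0), -4), 2)) = Add(-4, Pow(Add(1, -4), 2)) = Add(-4, Pow(-3, 2)) = Add(-4, 9) = 5)
Add(R, Mul(Function('L')(12, t), -91)) = Add(5, Mul(Pow(Add(-32, 12), -1), -91)) = Add(5, Mul(Pow(-20, -1), -91)) = Add(5, Mul(Rational(-1, 20), -91)) = Add(5, Rational(91, 20)) = Rational(191, 20)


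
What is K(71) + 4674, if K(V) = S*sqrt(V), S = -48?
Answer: 4674 - 48*sqrt(71) ≈ 4269.5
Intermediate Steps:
K(V) = -48*sqrt(V)
K(71) + 4674 = -48*sqrt(71) + 4674 = 4674 - 48*sqrt(71)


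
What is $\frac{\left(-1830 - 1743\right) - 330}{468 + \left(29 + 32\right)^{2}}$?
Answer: $- \frac{3903}{4189} \approx -0.93173$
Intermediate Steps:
$\frac{\left(-1830 - 1743\right) - 330}{468 + \left(29 + 32\right)^{2}} = \frac{\left(-1830 - 1743\right) - 330}{468 + 61^{2}} = \frac{-3573 - 330}{468 + 3721} = - \frac{3903}{4189}$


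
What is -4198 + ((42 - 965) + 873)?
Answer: -4248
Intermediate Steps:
-4198 + ((42 - 965) + 873) = -4198 + (-923 + 873) = -4198 - 50 = -4248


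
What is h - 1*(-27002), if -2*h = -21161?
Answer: 75165/2 ≈ 37583.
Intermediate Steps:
h = 21161/2 (h = -1/2*(-21161) = 21161/2 ≈ 10581.)
h - 1*(-27002) = 21161/2 - 1*(-27002) = 21161/2 + 27002 = 75165/2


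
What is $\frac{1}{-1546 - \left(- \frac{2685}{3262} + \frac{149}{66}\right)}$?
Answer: $- \frac{53823}{83287565} \approx -0.00064623$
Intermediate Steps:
$\frac{1}{-1546 - \left(- \frac{2685}{3262} + \frac{149}{66}\right)} = \frac{1}{-1546 - \frac{77207}{53823}} = \frac{1}{- \frac{83287565}{53823}} = - \frac{53823}{83287565}$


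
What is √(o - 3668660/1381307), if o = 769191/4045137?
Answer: I*√8553798785119052236946133/1862525351353 ≈ 1.5703*I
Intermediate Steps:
o = 256397/1348379 (o = 769191*(1/4045137) = 256397/1348379 ≈ 0.19015)
√(o - 3668660/1381307) = √(256397/1348379 - 3668660/1381307) = √(-4592581131261/1862525351353) = I*√8553798785119052236946133/1862525351353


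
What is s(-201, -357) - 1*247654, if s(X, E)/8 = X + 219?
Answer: -247510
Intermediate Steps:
s(X, E) = 1752 + 8*X (s(X, E) = 8*(X + 219) = 8*(219 + X) = 1752 + 8*X)
s(-201, -357) - 1*247654 = (1752 + 8*(-201)) - 1*247654 = (1752 - 1608) - 247654 = 144 - 247654 = -247510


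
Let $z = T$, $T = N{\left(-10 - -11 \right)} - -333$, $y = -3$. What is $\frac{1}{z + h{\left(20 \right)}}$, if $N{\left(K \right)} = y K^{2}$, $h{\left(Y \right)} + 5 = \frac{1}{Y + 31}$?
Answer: $\frac{51}{16576} \approx 0.0030767$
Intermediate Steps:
$h{\left(Y \right)} = -5 + \frac{1}{31 + Y}$ ($h{\left(Y \right)} = -5 + \frac{1}{Y + 31} = -5 + \frac{1}{31 + Y}$)
$N{\left(K \right)} = - 3 K^{2}$
$T = 330$ ($T = - 3 \left(-10 - -11\right)^{2} - -333 = - 3 \left(-10 + 11\right)^{2} + 333 = - 3 \cdot 1^{2} + 333 = \left(-3\right) 1 + 333 = -3 + 333 = 330$)
$z = 330$
$\frac{1}{z + h{\left(20 \right)}} = \frac{1}{330 + \frac{-154 - 100}{31 + 20}} = \frac{1}{330 + \frac{-154 - 100}{51}} = \frac{1}{330 + \frac{1}{51} \left(-254\right)} = \frac{1}{330 - \frac{254}{51}} = \frac{1}{\frac{16576}{51}} = \frac{51}{16576}$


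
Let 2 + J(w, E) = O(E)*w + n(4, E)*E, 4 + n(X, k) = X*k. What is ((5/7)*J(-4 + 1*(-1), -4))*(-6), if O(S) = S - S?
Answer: -2340/7 ≈ -334.29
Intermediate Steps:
n(X, k) = -4 + X*k
O(S) = 0
J(w, E) = -2 + E*(-4 + 4*E) (J(w, E) = -2 + (0*w + (-4 + 4*E)*E) = -2 + (0 + E*(-4 + 4*E)) = -2 + E*(-4 + 4*E))
((5/7)*J(-4 + 1*(-1), -4))*(-6) = ((5/7)*(-2 + 4*(-4)*(-1 - 4)))*(-6) = ((5*(⅐))*(-2 + 4*(-4)*(-5)))*(-6) = (5*(-2 + 80)/7)*(-6) = ((5/7)*78)*(-6) = (390/7)*(-6) = -2340/7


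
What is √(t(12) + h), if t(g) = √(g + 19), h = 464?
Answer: √(464 + √31) ≈ 21.670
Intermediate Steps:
t(g) = √(19 + g)
√(t(12) + h) = √(√(19 + 12) + 464) = √(√31 + 464) = √(464 + √31)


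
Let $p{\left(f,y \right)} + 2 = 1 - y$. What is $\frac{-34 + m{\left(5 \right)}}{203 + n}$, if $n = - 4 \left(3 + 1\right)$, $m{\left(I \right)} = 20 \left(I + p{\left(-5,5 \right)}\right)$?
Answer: $- \frac{54}{187} \approx -0.28877$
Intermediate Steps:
$p{\left(f,y \right)} = -1 - y$ ($p{\left(f,y \right)} = -2 - \left(-1 + y\right) = -1 - y$)
$m{\left(I \right)} = -120 + 20 I$ ($m{\left(I \right)} = 20 \left(I - 6\right) = 20 \left(-6 + I\right) = -120 + 20 I$)
$n = -16$ ($n = \left(-4\right) 4 = -16$)
$\frac{-34 + m{\left(5 \right)}}{203 + n} = \frac{-34 + \left(-120 + 20 \cdot 5\right)}{203 - 16} = \frac{-34 + \left(-120 + 100\right)}{187} = \left(-34 - 20\right) \frac{1}{187} = \left(-54\right) \frac{1}{187} = - \frac{54}{187}$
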